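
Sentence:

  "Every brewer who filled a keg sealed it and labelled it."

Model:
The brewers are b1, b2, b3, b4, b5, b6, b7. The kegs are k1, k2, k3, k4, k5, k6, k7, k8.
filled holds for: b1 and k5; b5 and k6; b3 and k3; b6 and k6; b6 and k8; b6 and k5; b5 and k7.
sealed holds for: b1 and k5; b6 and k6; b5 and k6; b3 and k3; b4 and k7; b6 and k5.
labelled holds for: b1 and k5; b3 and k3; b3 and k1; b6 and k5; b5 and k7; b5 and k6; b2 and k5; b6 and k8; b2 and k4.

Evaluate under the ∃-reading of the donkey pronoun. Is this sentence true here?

True

"it" takes "a keg" as antecedent — a donkey pronoun bound across the clause boundary.
Weak reading: every brewer b with some filled-keg has at least one filled-keg k such that sealed(b,k) ∧ labelled(b,k).
Per brewer: b1:✓  b3:✓  b5:✓  b6:✓
Every brewer in the restrictor has a witness.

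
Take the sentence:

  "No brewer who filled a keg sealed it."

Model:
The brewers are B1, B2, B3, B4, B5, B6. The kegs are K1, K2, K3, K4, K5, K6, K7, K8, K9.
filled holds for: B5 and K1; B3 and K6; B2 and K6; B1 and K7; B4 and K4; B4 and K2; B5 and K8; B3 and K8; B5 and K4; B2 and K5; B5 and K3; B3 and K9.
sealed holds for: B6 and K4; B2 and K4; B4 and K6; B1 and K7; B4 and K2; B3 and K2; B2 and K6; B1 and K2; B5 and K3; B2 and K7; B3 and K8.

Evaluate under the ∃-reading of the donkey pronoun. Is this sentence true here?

False

"it" takes "a keg" as antecedent — a donkey pronoun bound across the clause boundary.
Truth condition: for no (b,k) with filled(b,k) does sealed(b,k) hold.
Restrictor pairs — does the scope hold? (B1,K7):holds  (B2,K5):fails  (B2,K6):holds  (B3,K6):fails  (B3,K8):holds  (B3,K9):fails  (B4,K2):holds  (B4,K4):fails  (B5,K1):fails  (B5,K3):holds  (B5,K4):fails  (B5,K8):fails
Scope holds for 5 pair(s), so the sentence is false.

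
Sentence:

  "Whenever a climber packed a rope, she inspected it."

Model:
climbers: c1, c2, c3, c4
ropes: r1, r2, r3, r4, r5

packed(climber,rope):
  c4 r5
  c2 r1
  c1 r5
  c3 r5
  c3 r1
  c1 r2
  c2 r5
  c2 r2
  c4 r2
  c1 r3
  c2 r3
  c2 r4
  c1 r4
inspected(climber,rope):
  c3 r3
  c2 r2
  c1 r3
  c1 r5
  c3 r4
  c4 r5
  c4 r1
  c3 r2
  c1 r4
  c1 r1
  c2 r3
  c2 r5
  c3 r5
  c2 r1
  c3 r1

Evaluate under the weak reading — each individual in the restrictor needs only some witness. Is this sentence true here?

"it" takes "a rope" as antecedent — a donkey pronoun bound across the clause boundary.
Weak reading: every climber c with some packed-rope has at least one packed-rope r such that inspected(c,r).
Per climber: c1:✓  c2:✓  c3:✓  c4:✓
Every climber in the restrictor has a witness.

True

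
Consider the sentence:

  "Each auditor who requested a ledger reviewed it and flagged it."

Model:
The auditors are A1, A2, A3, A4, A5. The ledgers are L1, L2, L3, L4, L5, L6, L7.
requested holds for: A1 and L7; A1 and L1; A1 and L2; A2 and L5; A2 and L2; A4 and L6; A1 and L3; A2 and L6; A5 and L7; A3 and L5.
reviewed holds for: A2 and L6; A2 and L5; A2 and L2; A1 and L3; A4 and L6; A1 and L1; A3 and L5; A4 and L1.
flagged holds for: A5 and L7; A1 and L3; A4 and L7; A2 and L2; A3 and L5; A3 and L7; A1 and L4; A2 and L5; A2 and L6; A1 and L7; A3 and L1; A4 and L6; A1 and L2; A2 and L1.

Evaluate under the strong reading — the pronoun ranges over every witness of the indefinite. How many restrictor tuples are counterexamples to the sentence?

"it" takes "a ledger" as antecedent — a donkey pronoun bound across the clause boundary.
Strong reading: for every (a,l) with requested(a,l), reviewed(a,l) ∧ flagged(a,l).
Restrictor pairs: (A1,L1) ✗  (A1,L2) ✗  (A1,L3) ✓  (A1,L7) ✗  (A2,L2) ✓  (A2,L5) ✓  (A2,L6) ✓  (A3,L5) ✓  (A4,L6) ✓  (A5,L7) ✗
Counterexamples (restrictor pairs failing the scope): 4.

4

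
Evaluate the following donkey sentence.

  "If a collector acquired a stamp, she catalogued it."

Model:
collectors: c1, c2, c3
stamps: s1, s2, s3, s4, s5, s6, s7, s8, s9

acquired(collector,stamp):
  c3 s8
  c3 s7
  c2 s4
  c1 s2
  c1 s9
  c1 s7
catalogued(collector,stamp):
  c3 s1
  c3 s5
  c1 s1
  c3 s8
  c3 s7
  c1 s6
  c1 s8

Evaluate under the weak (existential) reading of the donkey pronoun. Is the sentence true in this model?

"it" takes "a stamp" as antecedent — a donkey pronoun bound across the clause boundary.
Weak reading: every collector c with some acquired-stamp has at least one acquired-stamp s such that catalogued(c,s).
Per collector: c1:✗  c2:✗  c3:✓
c1 has no witness among its acquired-stamps.

False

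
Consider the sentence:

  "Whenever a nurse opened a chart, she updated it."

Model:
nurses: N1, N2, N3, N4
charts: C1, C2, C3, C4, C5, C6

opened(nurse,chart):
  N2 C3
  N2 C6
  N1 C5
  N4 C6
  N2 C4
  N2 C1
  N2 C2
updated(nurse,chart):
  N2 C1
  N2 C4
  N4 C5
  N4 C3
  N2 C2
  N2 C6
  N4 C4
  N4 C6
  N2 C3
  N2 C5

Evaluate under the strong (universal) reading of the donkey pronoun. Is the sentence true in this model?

"it" takes "a chart" as antecedent — a donkey pronoun bound across the clause boundary.
Strong reading: for every (n,c) with opened(n,c), updated(n,c).
Restrictor pairs: (N1,C5) ✗  (N2,C1) ✓  (N2,C2) ✓  (N2,C3) ✓  (N2,C4) ✓  (N2,C6) ✓  (N4,C6) ✓
Counterexample: (N1,C5) is in opened but fails the scope.

False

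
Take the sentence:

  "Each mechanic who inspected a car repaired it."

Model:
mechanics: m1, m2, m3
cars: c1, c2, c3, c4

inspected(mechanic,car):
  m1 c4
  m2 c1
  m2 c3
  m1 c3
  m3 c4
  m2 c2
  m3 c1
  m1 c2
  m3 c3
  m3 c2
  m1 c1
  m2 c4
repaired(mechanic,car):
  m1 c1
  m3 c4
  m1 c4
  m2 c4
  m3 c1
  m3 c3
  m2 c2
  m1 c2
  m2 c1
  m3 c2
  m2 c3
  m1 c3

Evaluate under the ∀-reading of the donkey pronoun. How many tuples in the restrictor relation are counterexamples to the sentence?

"it" takes "a car" as antecedent — a donkey pronoun bound across the clause boundary.
Strong reading: for every (m,c) with inspected(m,c), repaired(m,c).
Restrictor pairs: (m1,c1) ✓  (m1,c2) ✓  (m1,c3) ✓  (m1,c4) ✓  (m2,c1) ✓  (m2,c2) ✓  (m2,c3) ✓  (m2,c4) ✓  (m3,c1) ✓  (m3,c2) ✓  (m3,c3) ✓  (m3,c4) ✓
Counterexamples (restrictor pairs failing the scope): 0.

0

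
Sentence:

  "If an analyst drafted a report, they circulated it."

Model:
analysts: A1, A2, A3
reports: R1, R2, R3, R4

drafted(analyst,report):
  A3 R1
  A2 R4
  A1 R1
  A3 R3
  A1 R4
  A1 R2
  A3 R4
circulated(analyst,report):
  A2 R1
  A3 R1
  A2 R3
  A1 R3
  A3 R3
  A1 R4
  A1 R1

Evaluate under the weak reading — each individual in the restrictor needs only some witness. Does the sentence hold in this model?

False

"it" takes "a report" as antecedent — a donkey pronoun bound across the clause boundary.
Weak reading: every analyst a with some drafted-report has at least one drafted-report r such that circulated(a,r).
Per analyst: A1:✓  A2:✗  A3:✓
A2 has no witness among its drafted-reports.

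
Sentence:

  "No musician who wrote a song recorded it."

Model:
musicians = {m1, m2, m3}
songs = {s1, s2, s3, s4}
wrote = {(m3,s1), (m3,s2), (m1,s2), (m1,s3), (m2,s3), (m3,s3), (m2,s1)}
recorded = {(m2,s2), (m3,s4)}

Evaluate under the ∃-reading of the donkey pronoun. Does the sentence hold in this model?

"it" takes "a song" as antecedent — a donkey pronoun bound across the clause boundary.
Truth condition: for no (m,s) with wrote(m,s) does recorded(m,s) hold.
Restrictor pairs — does the scope hold? (m1,s2):fails  (m1,s3):fails  (m2,s1):fails  (m2,s3):fails  (m3,s1):fails  (m3,s2):fails  (m3,s3):fails
Scope holds for no restrictor pair, so the sentence is true.

True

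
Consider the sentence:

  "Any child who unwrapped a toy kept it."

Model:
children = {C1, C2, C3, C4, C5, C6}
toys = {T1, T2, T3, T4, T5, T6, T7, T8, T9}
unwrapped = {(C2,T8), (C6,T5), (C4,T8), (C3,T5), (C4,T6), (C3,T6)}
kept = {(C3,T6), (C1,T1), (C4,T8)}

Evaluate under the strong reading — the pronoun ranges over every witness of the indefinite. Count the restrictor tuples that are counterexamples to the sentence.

"it" takes "a toy" as antecedent — a donkey pronoun bound across the clause boundary.
Strong reading: for every (c,t) with unwrapped(c,t), kept(c,t).
Restrictor pairs: (C2,T8) ✗  (C3,T5) ✗  (C3,T6) ✓  (C4,T6) ✗  (C4,T8) ✓  (C6,T5) ✗
Counterexamples (restrictor pairs failing the scope): 4.

4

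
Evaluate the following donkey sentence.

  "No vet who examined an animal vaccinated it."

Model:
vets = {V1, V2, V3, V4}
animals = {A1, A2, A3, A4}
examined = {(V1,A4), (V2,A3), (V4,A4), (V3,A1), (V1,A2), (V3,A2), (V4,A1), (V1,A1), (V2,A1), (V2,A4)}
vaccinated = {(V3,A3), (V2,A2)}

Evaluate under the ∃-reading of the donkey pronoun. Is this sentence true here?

"it" takes "an animal" as antecedent — a donkey pronoun bound across the clause boundary.
Truth condition: for no (v,a) with examined(v,a) does vaccinated(v,a) hold.
Restrictor pairs — does the scope hold? (V1,A1):fails  (V1,A2):fails  (V1,A4):fails  (V2,A1):fails  (V2,A3):fails  (V2,A4):fails  (V3,A1):fails  (V3,A2):fails  (V4,A1):fails  (V4,A4):fails
Scope holds for no restrictor pair, so the sentence is true.

True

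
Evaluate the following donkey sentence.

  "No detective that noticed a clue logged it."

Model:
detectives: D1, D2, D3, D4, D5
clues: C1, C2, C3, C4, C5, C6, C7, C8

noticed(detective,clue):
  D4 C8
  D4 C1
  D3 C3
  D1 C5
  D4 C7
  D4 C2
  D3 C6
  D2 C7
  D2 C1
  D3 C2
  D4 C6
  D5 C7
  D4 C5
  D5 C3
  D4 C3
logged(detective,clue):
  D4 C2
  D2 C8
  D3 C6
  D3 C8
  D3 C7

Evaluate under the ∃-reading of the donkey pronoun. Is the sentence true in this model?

False

"it" takes "a clue" as antecedent — a donkey pronoun bound across the clause boundary.
Truth condition: for no (d,c) with noticed(d,c) does logged(d,c) hold.
Restrictor pairs — does the scope hold? (D1,C5):fails  (D2,C1):fails  (D2,C7):fails  (D3,C2):fails  (D3,C3):fails  (D3,C6):holds  (D4,C1):fails  (D4,C2):holds  (D4,C3):fails  (D4,C5):fails  (D4,C6):fails  (D4,C7):fails  (D4,C8):fails  (D5,C3):fails  (D5,C7):fails
Scope holds for 2 pair(s), so the sentence is false.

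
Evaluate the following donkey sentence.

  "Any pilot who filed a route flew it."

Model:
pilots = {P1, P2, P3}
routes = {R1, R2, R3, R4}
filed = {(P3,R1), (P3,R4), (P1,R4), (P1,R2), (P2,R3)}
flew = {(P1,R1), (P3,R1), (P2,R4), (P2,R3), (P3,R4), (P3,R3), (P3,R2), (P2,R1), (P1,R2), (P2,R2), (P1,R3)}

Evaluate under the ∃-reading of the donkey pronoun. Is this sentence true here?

"it" takes "a route" as antecedent — a donkey pronoun bound across the clause boundary.
Weak reading: every pilot p with some filed-route has at least one filed-route r such that flew(p,r).
Per pilot: P1:✓  P2:✓  P3:✓
Every pilot in the restrictor has a witness.

True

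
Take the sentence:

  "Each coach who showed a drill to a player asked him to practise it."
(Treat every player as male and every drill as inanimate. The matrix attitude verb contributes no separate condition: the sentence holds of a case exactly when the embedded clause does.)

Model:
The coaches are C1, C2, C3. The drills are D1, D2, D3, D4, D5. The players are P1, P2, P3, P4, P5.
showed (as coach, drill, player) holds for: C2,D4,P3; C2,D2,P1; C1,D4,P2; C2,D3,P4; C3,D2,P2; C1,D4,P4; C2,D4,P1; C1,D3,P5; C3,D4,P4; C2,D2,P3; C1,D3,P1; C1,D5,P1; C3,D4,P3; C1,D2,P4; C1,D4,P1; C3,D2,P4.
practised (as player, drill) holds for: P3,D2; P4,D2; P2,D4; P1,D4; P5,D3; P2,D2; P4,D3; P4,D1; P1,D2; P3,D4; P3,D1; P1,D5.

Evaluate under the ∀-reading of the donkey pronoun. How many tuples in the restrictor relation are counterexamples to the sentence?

"him" takes "a player" as antecedent and "it" takes "a drill"; both are donkey pronouns co-varying with the restrictor.
Strong reading: for every (c,d,p) with showed(c,d,p), practised(p,d).
Restrictor triples: (C1,D2,P4)→practised(P4,D2) ✓  (C1,D3,P1)→practised(P1,D3) ✗  (C1,D3,P5)→practised(P5,D3) ✓  (C1,D4,P1)→practised(P1,D4) ✓  (C1,D4,P2)→practised(P2,D4) ✓  (C1,D4,P4)→practised(P4,D4) ✗  (C1,D5,P1)→practised(P1,D5) ✓  (C2,D2,P1)→practised(P1,D2) ✓  (C2,D2,P3)→practised(P3,D2) ✓  (C2,D3,P4)→practised(P4,D3) ✓  (C2,D4,P1)→practised(P1,D4) ✓  (C2,D4,P3)→practised(P3,D4) ✓  (C3,D2,P2)→practised(P2,D2) ✓  (C3,D2,P4)→practised(P4,D2) ✓  (C3,D4,P3)→practised(P3,D4) ✓  (C3,D4,P4)→practised(P4,D4) ✗
Counterexamples (restrictor triples failing the scope): 3.

3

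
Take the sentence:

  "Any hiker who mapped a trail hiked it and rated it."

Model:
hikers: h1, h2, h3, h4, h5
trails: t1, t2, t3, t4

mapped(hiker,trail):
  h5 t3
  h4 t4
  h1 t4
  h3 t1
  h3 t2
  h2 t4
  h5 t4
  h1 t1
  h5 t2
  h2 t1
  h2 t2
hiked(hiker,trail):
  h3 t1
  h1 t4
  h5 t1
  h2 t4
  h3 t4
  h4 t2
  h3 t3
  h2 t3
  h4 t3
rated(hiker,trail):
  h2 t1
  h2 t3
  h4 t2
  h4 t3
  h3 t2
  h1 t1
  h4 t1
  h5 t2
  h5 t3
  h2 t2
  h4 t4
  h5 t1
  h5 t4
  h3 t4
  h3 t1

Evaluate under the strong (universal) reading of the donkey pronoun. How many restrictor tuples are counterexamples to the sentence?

10

"it" takes "a trail" as antecedent — a donkey pronoun bound across the clause boundary.
Strong reading: for every (h,t) with mapped(h,t), hiked(h,t) ∧ rated(h,t).
Restrictor pairs: (h1,t1) ✗  (h1,t4) ✗  (h2,t1) ✗  (h2,t2) ✗  (h2,t4) ✗  (h3,t1) ✓  (h3,t2) ✗  (h4,t4) ✗  (h5,t2) ✗  (h5,t3) ✗  (h5,t4) ✗
Counterexamples (restrictor pairs failing the scope): 10.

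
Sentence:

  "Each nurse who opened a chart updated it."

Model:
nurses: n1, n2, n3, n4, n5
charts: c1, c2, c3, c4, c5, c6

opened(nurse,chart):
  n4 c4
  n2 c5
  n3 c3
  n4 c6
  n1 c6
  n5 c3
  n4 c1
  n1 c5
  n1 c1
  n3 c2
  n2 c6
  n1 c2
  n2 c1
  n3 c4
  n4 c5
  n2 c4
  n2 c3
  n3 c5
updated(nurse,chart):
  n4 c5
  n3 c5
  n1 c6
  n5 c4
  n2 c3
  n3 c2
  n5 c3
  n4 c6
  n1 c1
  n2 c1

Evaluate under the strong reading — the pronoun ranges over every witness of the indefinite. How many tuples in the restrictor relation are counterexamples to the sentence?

"it" takes "a chart" as antecedent — a donkey pronoun bound across the clause boundary.
Strong reading: for every (n,c) with opened(n,c), updated(n,c).
Restrictor pairs: (n1,c1) ✓  (n1,c2) ✗  (n1,c5) ✗  (n1,c6) ✓  (n2,c1) ✓  (n2,c3) ✓  (n2,c4) ✗  (n2,c5) ✗  (n2,c6) ✗  (n3,c2) ✓  (n3,c3) ✗  (n3,c4) ✗  (n3,c5) ✓  (n4,c1) ✗  (n4,c4) ✗  (n4,c5) ✓  (n4,c6) ✓  (n5,c3) ✓
Counterexamples (restrictor pairs failing the scope): 9.

9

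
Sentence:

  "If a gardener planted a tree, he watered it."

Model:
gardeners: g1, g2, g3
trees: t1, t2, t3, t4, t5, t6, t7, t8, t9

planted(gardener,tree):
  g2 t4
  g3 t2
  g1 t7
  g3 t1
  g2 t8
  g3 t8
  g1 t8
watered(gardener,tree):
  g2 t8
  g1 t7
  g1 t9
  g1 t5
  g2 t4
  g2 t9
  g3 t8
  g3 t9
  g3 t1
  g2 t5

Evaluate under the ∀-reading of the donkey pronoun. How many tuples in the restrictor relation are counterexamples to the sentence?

2

"it" takes "a tree" as antecedent — a donkey pronoun bound across the clause boundary.
Strong reading: for every (g,t) with planted(g,t), watered(g,t).
Restrictor pairs: (g1,t7) ✓  (g1,t8) ✗  (g2,t4) ✓  (g2,t8) ✓  (g3,t1) ✓  (g3,t2) ✗  (g3,t8) ✓
Counterexamples (restrictor pairs failing the scope): 2.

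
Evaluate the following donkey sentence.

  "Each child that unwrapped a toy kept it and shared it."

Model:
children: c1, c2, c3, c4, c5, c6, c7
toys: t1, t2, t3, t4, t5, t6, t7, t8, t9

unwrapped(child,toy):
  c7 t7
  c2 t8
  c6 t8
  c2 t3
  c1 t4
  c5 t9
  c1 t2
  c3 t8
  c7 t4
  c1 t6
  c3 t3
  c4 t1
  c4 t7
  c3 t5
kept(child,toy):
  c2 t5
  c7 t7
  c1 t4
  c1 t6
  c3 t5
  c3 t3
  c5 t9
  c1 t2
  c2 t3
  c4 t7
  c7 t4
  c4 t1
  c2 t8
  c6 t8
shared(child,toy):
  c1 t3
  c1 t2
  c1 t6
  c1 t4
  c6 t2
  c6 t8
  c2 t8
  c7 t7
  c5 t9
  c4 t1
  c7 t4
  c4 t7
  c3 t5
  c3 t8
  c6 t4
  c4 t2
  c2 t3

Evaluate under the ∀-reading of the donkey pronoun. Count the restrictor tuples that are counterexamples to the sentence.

2

"it" takes "a toy" as antecedent — a donkey pronoun bound across the clause boundary.
Strong reading: for every (c,t) with unwrapped(c,t), kept(c,t) ∧ shared(c,t).
Restrictor pairs: (c1,t2) ✓  (c1,t4) ✓  (c1,t6) ✓  (c2,t3) ✓  (c2,t8) ✓  (c3,t3) ✗  (c3,t5) ✓  (c3,t8) ✗  (c4,t1) ✓  (c4,t7) ✓  (c5,t9) ✓  (c6,t8) ✓  (c7,t4) ✓  (c7,t7) ✓
Counterexamples (restrictor pairs failing the scope): 2.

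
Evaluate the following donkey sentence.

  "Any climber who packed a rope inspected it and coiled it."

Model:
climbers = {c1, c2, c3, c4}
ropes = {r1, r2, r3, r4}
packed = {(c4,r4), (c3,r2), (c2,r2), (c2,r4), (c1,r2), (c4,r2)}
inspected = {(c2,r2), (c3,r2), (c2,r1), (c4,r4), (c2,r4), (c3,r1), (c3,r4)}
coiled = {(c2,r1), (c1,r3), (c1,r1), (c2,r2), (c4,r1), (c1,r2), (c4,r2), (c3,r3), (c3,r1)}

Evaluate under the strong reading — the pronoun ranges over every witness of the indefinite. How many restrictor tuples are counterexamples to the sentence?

"it" takes "a rope" as antecedent — a donkey pronoun bound across the clause boundary.
Strong reading: for every (c,r) with packed(c,r), inspected(c,r) ∧ coiled(c,r).
Restrictor pairs: (c1,r2) ✗  (c2,r2) ✓  (c2,r4) ✗  (c3,r2) ✗  (c4,r2) ✗  (c4,r4) ✗
Counterexamples (restrictor pairs failing the scope): 5.

5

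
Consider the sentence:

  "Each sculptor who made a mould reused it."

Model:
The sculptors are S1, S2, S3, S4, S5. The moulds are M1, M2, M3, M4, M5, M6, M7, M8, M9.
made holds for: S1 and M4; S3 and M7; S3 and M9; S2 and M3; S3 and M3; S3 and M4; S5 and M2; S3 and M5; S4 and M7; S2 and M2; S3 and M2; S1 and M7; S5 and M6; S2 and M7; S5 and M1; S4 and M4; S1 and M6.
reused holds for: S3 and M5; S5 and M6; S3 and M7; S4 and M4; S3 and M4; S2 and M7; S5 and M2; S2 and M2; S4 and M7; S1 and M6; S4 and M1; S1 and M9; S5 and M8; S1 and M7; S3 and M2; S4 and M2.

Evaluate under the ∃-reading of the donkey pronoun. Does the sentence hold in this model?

"it" takes "a mould" as antecedent — a donkey pronoun bound across the clause boundary.
Weak reading: every sculptor s with some made-mould has at least one made-mould m such that reused(s,m).
Per sculptor: S1:✓  S2:✓  S3:✓  S4:✓  S5:✓
Every sculptor in the restrictor has a witness.

True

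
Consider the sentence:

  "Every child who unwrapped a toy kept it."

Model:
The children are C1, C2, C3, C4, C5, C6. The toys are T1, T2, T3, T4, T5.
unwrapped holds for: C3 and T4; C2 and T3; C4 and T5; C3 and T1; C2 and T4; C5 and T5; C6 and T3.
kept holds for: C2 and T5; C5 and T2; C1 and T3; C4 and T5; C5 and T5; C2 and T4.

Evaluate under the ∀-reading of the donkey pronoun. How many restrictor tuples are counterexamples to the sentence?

4

"it" takes "a toy" as antecedent — a donkey pronoun bound across the clause boundary.
Strong reading: for every (c,t) with unwrapped(c,t), kept(c,t).
Restrictor pairs: (C2,T3) ✗  (C2,T4) ✓  (C3,T1) ✗  (C3,T4) ✗  (C4,T5) ✓  (C5,T5) ✓  (C6,T3) ✗
Counterexamples (restrictor pairs failing the scope): 4.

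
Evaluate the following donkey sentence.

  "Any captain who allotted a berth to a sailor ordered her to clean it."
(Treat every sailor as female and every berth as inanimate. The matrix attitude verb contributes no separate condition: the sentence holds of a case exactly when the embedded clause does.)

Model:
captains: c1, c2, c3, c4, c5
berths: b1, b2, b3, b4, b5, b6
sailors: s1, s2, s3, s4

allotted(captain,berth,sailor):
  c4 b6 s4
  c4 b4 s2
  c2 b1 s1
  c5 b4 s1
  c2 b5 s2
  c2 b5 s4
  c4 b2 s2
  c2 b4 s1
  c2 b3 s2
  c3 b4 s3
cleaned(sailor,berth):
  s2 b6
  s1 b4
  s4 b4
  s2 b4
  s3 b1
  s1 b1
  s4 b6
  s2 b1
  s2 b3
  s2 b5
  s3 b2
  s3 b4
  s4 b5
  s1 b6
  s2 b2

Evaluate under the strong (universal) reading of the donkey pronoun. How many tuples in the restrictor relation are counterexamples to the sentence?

"her" takes "a sailor" as antecedent and "it" takes "a berth"; both are donkey pronouns co-varying with the restrictor.
Strong reading: for every (c,b,s) with allotted(c,b,s), cleaned(s,b).
Restrictor triples: (c2,b1,s1)→cleaned(s1,b1) ✓  (c2,b3,s2)→cleaned(s2,b3) ✓  (c2,b4,s1)→cleaned(s1,b4) ✓  (c2,b5,s2)→cleaned(s2,b5) ✓  (c2,b5,s4)→cleaned(s4,b5) ✓  (c3,b4,s3)→cleaned(s3,b4) ✓  (c4,b2,s2)→cleaned(s2,b2) ✓  (c4,b4,s2)→cleaned(s2,b4) ✓  (c4,b6,s4)→cleaned(s4,b6) ✓  (c5,b4,s1)→cleaned(s1,b4) ✓
Counterexamples (restrictor triples failing the scope): 0.

0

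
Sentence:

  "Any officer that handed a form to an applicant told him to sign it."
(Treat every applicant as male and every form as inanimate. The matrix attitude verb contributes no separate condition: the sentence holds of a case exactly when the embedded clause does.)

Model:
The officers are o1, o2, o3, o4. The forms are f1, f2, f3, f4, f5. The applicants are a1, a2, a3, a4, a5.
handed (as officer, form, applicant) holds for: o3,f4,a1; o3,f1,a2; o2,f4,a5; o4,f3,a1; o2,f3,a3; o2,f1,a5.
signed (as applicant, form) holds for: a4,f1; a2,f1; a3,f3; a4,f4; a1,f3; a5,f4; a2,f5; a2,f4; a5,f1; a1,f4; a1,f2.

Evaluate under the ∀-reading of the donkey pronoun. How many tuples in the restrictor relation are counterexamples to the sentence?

"him" takes "an applicant" as antecedent and "it" takes "a form"; both are donkey pronouns co-varying with the restrictor.
Strong reading: for every (o,f,a) with handed(o,f,a), signed(a,f).
Restrictor triples: (o2,f1,a5)→signed(a5,f1) ✓  (o2,f3,a3)→signed(a3,f3) ✓  (o2,f4,a5)→signed(a5,f4) ✓  (o3,f1,a2)→signed(a2,f1) ✓  (o3,f4,a1)→signed(a1,f4) ✓  (o4,f3,a1)→signed(a1,f3) ✓
Counterexamples (restrictor triples failing the scope): 0.

0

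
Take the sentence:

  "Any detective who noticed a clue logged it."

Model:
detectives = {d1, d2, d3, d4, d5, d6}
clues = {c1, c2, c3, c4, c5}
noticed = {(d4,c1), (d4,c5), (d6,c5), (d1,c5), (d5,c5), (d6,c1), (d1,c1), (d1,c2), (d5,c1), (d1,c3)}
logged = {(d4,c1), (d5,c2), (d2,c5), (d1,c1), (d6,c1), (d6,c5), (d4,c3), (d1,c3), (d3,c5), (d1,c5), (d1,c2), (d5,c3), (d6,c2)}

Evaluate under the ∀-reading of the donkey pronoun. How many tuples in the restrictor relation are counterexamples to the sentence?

"it" takes "a clue" as antecedent — a donkey pronoun bound across the clause boundary.
Strong reading: for every (d,c) with noticed(d,c), logged(d,c).
Restrictor pairs: (d1,c1) ✓  (d1,c2) ✓  (d1,c3) ✓  (d1,c5) ✓  (d4,c1) ✓  (d4,c5) ✗  (d5,c1) ✗  (d5,c5) ✗  (d6,c1) ✓  (d6,c5) ✓
Counterexamples (restrictor pairs failing the scope): 3.

3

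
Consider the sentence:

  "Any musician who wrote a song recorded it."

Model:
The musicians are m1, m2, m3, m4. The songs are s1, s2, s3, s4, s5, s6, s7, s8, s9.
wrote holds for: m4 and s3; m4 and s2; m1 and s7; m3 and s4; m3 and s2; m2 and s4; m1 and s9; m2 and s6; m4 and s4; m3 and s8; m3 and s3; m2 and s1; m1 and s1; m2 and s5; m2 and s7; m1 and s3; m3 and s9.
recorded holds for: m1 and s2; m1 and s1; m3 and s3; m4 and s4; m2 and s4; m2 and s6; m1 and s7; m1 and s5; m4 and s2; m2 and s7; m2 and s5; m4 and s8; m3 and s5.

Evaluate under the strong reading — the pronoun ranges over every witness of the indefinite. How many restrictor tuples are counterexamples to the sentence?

8

"it" takes "a song" as antecedent — a donkey pronoun bound across the clause boundary.
Strong reading: for every (m,s) with wrote(m,s), recorded(m,s).
Restrictor pairs: (m1,s1) ✓  (m1,s3) ✗  (m1,s7) ✓  (m1,s9) ✗  (m2,s1) ✗  (m2,s4) ✓  (m2,s5) ✓  (m2,s6) ✓  (m2,s7) ✓  (m3,s2) ✗  (m3,s3) ✓  (m3,s4) ✗  (m3,s8) ✗  (m3,s9) ✗  (m4,s2) ✓  (m4,s3) ✗  (m4,s4) ✓
Counterexamples (restrictor pairs failing the scope): 8.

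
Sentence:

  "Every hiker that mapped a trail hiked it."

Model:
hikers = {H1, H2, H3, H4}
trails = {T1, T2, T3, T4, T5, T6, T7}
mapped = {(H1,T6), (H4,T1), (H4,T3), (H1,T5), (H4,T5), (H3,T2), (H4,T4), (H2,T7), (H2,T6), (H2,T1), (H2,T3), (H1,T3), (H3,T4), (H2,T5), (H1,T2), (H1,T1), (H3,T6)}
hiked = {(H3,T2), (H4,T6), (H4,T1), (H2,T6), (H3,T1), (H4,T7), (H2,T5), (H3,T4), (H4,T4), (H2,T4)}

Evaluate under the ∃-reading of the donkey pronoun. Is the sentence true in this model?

False

"it" takes "a trail" as antecedent — a donkey pronoun bound across the clause boundary.
Weak reading: every hiker h with some mapped-trail has at least one mapped-trail t such that hiked(h,t).
Per hiker: H1:✗  H2:✓  H3:✓  H4:✓
H1 has no witness among its mapped-trails.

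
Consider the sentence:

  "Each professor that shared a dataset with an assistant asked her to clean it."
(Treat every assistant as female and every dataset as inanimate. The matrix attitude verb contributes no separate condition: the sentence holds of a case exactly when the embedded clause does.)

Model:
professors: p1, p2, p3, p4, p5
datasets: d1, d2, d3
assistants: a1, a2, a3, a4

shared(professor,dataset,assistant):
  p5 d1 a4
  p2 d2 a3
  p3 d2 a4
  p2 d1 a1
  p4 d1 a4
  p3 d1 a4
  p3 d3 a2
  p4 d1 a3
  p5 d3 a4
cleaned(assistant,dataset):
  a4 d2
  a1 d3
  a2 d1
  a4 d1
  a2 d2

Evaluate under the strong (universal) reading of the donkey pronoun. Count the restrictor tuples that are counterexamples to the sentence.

5

"her" takes "an assistant" as antecedent and "it" takes "a dataset"; both are donkey pronouns co-varying with the restrictor.
Strong reading: for every (p,d,a) with shared(p,d,a), cleaned(a,d).
Restrictor triples: (p2,d1,a1)→cleaned(a1,d1) ✗  (p2,d2,a3)→cleaned(a3,d2) ✗  (p3,d1,a4)→cleaned(a4,d1) ✓  (p3,d2,a4)→cleaned(a4,d2) ✓  (p3,d3,a2)→cleaned(a2,d3) ✗  (p4,d1,a3)→cleaned(a3,d1) ✗  (p4,d1,a4)→cleaned(a4,d1) ✓  (p5,d1,a4)→cleaned(a4,d1) ✓  (p5,d3,a4)→cleaned(a4,d3) ✗
Counterexamples (restrictor triples failing the scope): 5.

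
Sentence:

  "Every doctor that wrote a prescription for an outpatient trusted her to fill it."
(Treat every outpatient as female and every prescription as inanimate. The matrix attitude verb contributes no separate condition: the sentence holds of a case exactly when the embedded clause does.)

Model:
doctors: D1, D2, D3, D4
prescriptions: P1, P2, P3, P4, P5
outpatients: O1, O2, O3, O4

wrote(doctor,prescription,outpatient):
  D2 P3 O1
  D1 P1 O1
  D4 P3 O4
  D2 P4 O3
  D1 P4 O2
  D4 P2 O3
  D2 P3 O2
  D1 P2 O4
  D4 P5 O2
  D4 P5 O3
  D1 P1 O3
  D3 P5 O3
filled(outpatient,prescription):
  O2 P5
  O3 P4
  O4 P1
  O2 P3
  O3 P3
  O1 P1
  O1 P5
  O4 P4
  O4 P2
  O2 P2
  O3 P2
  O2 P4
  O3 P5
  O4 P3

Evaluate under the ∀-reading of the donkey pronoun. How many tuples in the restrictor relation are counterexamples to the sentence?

"her" takes "an outpatient" as antecedent and "it" takes "a prescription"; both are donkey pronouns co-varying with the restrictor.
Strong reading: for every (d,p,o) with wrote(d,p,o), filled(o,p).
Restrictor triples: (D1,P1,O1)→filled(O1,P1) ✓  (D1,P1,O3)→filled(O3,P1) ✗  (D1,P2,O4)→filled(O4,P2) ✓  (D1,P4,O2)→filled(O2,P4) ✓  (D2,P3,O1)→filled(O1,P3) ✗  (D2,P3,O2)→filled(O2,P3) ✓  (D2,P4,O3)→filled(O3,P4) ✓  (D3,P5,O3)→filled(O3,P5) ✓  (D4,P2,O3)→filled(O3,P2) ✓  (D4,P3,O4)→filled(O4,P3) ✓  (D4,P5,O2)→filled(O2,P5) ✓  (D4,P5,O3)→filled(O3,P5) ✓
Counterexamples (restrictor triples failing the scope): 2.

2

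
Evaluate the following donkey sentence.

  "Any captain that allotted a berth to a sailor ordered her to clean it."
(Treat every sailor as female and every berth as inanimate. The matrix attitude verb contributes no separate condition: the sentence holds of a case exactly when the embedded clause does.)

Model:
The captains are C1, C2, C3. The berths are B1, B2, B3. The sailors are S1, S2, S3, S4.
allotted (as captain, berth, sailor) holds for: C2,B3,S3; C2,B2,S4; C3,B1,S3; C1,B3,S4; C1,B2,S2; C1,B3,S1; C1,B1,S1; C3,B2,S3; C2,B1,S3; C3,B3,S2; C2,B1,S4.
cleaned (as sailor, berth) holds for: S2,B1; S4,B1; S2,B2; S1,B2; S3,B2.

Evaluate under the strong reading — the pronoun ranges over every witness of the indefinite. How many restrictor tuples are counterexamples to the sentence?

8

"her" takes "a sailor" as antecedent and "it" takes "a berth"; both are donkey pronouns co-varying with the restrictor.
Strong reading: for every (c,b,s) with allotted(c,b,s), cleaned(s,b).
Restrictor triples: (C1,B1,S1)→cleaned(S1,B1) ✗  (C1,B2,S2)→cleaned(S2,B2) ✓  (C1,B3,S1)→cleaned(S1,B3) ✗  (C1,B3,S4)→cleaned(S4,B3) ✗  (C2,B1,S3)→cleaned(S3,B1) ✗  (C2,B1,S4)→cleaned(S4,B1) ✓  (C2,B2,S4)→cleaned(S4,B2) ✗  (C2,B3,S3)→cleaned(S3,B3) ✗  (C3,B1,S3)→cleaned(S3,B1) ✗  (C3,B2,S3)→cleaned(S3,B2) ✓  (C3,B3,S2)→cleaned(S2,B3) ✗
Counterexamples (restrictor triples failing the scope): 8.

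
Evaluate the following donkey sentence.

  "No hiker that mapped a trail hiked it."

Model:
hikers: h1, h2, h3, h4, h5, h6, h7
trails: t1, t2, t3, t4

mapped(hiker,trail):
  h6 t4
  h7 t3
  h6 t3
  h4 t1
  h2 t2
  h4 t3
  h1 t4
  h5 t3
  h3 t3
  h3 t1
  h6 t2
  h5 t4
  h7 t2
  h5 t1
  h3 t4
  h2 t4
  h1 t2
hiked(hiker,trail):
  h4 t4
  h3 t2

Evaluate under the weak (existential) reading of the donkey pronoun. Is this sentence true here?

"it" takes "a trail" as antecedent — a donkey pronoun bound across the clause boundary.
Truth condition: for no (h,t) with mapped(h,t) does hiked(h,t) hold.
Restrictor pairs — does the scope hold? (h1,t2):fails  (h1,t4):fails  (h2,t2):fails  (h2,t4):fails  (h3,t1):fails  (h3,t3):fails  (h3,t4):fails  (h4,t1):fails  (h4,t3):fails  (h5,t1):fails  (h5,t3):fails  (h5,t4):fails  (h6,t2):fails  (h6,t3):fails  (h6,t4):fails  (h7,t2):fails  (h7,t3):fails
Scope holds for no restrictor pair, so the sentence is true.

True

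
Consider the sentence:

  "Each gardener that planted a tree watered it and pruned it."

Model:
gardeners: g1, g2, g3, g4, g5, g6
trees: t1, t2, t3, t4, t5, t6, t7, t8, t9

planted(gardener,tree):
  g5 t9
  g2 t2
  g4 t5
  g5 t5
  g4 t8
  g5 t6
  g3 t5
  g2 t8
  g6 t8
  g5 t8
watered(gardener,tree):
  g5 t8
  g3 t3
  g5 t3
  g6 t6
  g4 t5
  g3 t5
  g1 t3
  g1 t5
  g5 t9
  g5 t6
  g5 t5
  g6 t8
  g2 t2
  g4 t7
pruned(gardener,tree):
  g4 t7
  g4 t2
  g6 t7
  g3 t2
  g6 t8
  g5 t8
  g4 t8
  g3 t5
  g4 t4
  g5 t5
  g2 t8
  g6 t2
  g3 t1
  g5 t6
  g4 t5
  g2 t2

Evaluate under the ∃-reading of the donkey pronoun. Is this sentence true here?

True

"it" takes "a tree" as antecedent — a donkey pronoun bound across the clause boundary.
Weak reading: every gardener g with some planted-tree has at least one planted-tree t such that watered(g,t) ∧ pruned(g,t).
Per gardener: g2:✓  g3:✓  g4:✓  g5:✓  g6:✓
Every gardener in the restrictor has a witness.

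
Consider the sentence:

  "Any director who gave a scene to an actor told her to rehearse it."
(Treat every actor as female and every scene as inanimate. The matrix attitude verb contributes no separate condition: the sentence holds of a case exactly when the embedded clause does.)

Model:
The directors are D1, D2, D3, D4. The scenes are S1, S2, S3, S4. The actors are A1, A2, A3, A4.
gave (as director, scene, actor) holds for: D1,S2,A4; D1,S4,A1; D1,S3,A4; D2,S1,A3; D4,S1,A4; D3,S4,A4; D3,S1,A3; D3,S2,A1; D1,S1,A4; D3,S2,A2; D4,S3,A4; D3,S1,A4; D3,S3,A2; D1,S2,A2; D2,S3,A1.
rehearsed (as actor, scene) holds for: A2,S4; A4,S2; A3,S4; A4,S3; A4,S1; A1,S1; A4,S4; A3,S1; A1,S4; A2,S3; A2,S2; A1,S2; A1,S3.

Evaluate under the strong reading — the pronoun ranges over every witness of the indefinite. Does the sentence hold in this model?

"her" takes "an actor" as antecedent and "it" takes "a scene"; both are donkey pronouns co-varying with the restrictor.
Strong reading: for every (d,s,a) with gave(d,s,a), rehearsed(a,s).
Restrictor triples: (D1,S1,A4)→rehearsed(A4,S1) ✓  (D1,S2,A2)→rehearsed(A2,S2) ✓  (D1,S2,A4)→rehearsed(A4,S2) ✓  (D1,S3,A4)→rehearsed(A4,S3) ✓  (D1,S4,A1)→rehearsed(A1,S4) ✓  (D2,S1,A3)→rehearsed(A3,S1) ✓  (D2,S3,A1)→rehearsed(A1,S3) ✓  (D3,S1,A3)→rehearsed(A3,S1) ✓  (D3,S1,A4)→rehearsed(A4,S1) ✓  (D3,S2,A1)→rehearsed(A1,S2) ✓  (D3,S2,A2)→rehearsed(A2,S2) ✓  (D3,S3,A2)→rehearsed(A2,S3) ✓  (D3,S4,A4)→rehearsed(A4,S4) ✓  (D4,S1,A4)→rehearsed(A4,S1) ✓  (D4,S3,A4)→rehearsed(A4,S3) ✓
Every restrictor triple satisfies the scope.

True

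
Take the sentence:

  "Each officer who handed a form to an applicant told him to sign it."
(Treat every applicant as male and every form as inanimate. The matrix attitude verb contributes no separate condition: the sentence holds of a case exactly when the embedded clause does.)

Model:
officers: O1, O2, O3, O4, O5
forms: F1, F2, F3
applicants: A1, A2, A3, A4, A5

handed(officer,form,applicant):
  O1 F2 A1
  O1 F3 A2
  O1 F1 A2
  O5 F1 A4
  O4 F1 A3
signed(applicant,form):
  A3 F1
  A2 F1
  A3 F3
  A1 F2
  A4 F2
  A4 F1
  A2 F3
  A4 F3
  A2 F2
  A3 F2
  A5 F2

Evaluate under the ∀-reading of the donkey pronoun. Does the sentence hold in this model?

True

"him" takes "an applicant" as antecedent and "it" takes "a form"; both are donkey pronouns co-varying with the restrictor.
Strong reading: for every (o,f,a) with handed(o,f,a), signed(a,f).
Restrictor triples: (O1,F1,A2)→signed(A2,F1) ✓  (O1,F2,A1)→signed(A1,F2) ✓  (O1,F3,A2)→signed(A2,F3) ✓  (O4,F1,A3)→signed(A3,F1) ✓  (O5,F1,A4)→signed(A4,F1) ✓
Every restrictor triple satisfies the scope.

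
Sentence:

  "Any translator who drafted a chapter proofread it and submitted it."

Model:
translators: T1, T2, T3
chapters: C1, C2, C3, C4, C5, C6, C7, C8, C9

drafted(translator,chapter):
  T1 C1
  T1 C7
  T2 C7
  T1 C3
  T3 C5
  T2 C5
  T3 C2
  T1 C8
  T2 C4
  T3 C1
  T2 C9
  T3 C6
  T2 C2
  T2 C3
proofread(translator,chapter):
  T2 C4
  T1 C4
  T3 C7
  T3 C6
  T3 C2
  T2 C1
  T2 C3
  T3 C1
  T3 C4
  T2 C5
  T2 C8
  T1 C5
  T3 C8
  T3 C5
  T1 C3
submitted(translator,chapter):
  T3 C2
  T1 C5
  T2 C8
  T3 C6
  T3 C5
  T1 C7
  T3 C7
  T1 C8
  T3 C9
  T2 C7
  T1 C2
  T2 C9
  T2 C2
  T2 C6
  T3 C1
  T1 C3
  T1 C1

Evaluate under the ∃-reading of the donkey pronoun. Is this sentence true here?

False

"it" takes "a chapter" as antecedent — a donkey pronoun bound across the clause boundary.
Weak reading: every translator t with some drafted-chapter has at least one drafted-chapter c such that proofread(t,c) ∧ submitted(t,c).
Per translator: T1:✓  T2:✗  T3:✓
T2 has no witness among its drafted-chapters.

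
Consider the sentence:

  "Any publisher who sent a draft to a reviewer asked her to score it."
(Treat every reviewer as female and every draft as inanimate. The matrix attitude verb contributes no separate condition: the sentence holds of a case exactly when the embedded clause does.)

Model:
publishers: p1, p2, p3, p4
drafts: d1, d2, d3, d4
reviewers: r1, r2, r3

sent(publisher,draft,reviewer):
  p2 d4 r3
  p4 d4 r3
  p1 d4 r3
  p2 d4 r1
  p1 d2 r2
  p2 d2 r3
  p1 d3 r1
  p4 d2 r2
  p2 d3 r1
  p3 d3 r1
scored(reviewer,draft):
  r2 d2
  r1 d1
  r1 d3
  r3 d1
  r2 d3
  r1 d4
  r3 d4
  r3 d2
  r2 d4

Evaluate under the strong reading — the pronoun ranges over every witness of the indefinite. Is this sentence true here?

"her" takes "a reviewer" as antecedent and "it" takes "a draft"; both are donkey pronouns co-varying with the restrictor.
Strong reading: for every (p,d,r) with sent(p,d,r), scored(r,d).
Restrictor triples: (p1,d2,r2)→scored(r2,d2) ✓  (p1,d3,r1)→scored(r1,d3) ✓  (p1,d4,r3)→scored(r3,d4) ✓  (p2,d2,r3)→scored(r3,d2) ✓  (p2,d3,r1)→scored(r1,d3) ✓  (p2,d4,r1)→scored(r1,d4) ✓  (p2,d4,r3)→scored(r3,d4) ✓  (p3,d3,r1)→scored(r1,d3) ✓  (p4,d2,r2)→scored(r2,d2) ✓  (p4,d4,r3)→scored(r3,d4) ✓
Every restrictor triple satisfies the scope.

True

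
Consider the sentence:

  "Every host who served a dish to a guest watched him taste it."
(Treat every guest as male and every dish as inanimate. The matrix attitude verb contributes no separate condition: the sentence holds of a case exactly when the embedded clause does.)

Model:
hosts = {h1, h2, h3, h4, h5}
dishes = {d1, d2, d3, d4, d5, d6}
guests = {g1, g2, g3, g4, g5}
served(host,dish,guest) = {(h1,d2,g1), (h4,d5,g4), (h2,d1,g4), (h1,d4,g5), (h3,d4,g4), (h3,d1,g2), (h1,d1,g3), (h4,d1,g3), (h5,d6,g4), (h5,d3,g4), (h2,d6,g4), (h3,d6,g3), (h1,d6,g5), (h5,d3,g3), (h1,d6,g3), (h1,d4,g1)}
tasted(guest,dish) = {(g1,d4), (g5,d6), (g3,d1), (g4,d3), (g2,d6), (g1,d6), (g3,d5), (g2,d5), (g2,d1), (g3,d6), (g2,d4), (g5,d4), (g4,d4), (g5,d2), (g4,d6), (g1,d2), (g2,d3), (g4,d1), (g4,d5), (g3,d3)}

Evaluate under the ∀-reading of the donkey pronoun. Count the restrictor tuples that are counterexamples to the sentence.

0

"him" takes "a guest" as antecedent and "it" takes "a dish"; both are donkey pronouns co-varying with the restrictor.
Strong reading: for every (h,d,g) with served(h,d,g), tasted(g,d).
Restrictor triples: (h1,d1,g3)→tasted(g3,d1) ✓  (h1,d2,g1)→tasted(g1,d2) ✓  (h1,d4,g1)→tasted(g1,d4) ✓  (h1,d4,g5)→tasted(g5,d4) ✓  (h1,d6,g3)→tasted(g3,d6) ✓  (h1,d6,g5)→tasted(g5,d6) ✓  (h2,d1,g4)→tasted(g4,d1) ✓  (h2,d6,g4)→tasted(g4,d6) ✓  (h3,d1,g2)→tasted(g2,d1) ✓  (h3,d4,g4)→tasted(g4,d4) ✓  (h3,d6,g3)→tasted(g3,d6) ✓  (h4,d1,g3)→tasted(g3,d1) ✓  (h4,d5,g4)→tasted(g4,d5) ✓  (h5,d3,g3)→tasted(g3,d3) ✓  (h5,d3,g4)→tasted(g4,d3) ✓  (h5,d6,g4)→tasted(g4,d6) ✓
Counterexamples (restrictor triples failing the scope): 0.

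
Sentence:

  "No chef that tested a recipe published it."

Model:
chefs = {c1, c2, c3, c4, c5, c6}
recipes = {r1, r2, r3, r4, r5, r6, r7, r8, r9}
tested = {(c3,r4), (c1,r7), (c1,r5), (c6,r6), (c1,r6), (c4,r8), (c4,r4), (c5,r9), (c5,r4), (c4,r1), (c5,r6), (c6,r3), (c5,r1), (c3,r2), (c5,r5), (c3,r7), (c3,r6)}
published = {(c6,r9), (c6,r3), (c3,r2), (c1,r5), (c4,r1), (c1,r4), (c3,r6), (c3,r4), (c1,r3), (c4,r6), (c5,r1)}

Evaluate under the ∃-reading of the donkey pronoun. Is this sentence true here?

"it" takes "a recipe" as antecedent — a donkey pronoun bound across the clause boundary.
Truth condition: for no (c,r) with tested(c,r) does published(c,r) hold.
Restrictor pairs — does the scope hold? (c1,r5):holds  (c1,r6):fails  (c1,r7):fails  (c3,r2):holds  (c3,r4):holds  (c3,r6):holds  (c3,r7):fails  (c4,r1):holds  (c4,r4):fails  (c4,r8):fails  (c5,r1):holds  (c5,r4):fails  (c5,r5):fails  (c5,r6):fails  (c5,r9):fails  (c6,r3):holds  (c6,r6):fails
Scope holds for 7 pair(s), so the sentence is false.

False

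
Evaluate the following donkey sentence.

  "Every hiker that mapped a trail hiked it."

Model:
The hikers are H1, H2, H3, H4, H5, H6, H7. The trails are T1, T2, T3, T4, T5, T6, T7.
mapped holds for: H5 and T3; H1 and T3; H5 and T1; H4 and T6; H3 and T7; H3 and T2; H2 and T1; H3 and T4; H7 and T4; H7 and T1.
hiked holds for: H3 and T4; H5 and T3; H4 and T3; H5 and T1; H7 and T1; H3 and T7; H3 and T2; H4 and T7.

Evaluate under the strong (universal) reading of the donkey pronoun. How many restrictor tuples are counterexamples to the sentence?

"it" takes "a trail" as antecedent — a donkey pronoun bound across the clause boundary.
Strong reading: for every (h,t) with mapped(h,t), hiked(h,t).
Restrictor pairs: (H1,T3) ✗  (H2,T1) ✗  (H3,T2) ✓  (H3,T4) ✓  (H3,T7) ✓  (H4,T6) ✗  (H5,T1) ✓  (H5,T3) ✓  (H7,T1) ✓  (H7,T4) ✗
Counterexamples (restrictor pairs failing the scope): 4.

4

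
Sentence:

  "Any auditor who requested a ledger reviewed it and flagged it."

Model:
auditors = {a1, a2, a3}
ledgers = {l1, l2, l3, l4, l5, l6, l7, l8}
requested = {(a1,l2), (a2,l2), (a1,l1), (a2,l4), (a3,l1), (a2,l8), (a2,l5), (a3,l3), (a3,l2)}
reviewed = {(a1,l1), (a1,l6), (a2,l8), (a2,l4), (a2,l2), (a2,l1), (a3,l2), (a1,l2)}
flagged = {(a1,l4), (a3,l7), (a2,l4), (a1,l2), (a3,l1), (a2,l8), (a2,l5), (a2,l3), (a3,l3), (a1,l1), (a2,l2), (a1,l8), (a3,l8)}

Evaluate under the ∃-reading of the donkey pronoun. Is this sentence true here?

"it" takes "a ledger" as antecedent — a donkey pronoun bound across the clause boundary.
Weak reading: every auditor a with some requested-ledger has at least one requested-ledger l such that reviewed(a,l) ∧ flagged(a,l).
Per auditor: a1:✓  a2:✓  a3:✗
a3 has no witness among its requested-ledgers.

False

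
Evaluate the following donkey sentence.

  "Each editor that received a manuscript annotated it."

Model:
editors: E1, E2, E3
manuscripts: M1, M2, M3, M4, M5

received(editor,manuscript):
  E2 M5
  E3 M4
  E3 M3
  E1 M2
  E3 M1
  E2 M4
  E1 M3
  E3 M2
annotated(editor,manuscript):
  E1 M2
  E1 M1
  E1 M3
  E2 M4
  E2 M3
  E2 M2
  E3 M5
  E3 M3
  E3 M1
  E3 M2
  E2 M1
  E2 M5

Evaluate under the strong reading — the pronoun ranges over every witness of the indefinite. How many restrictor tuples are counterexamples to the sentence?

"it" takes "a manuscript" as antecedent — a donkey pronoun bound across the clause boundary.
Strong reading: for every (e,m) with received(e,m), annotated(e,m).
Restrictor pairs: (E1,M2) ✓  (E1,M3) ✓  (E2,M4) ✓  (E2,M5) ✓  (E3,M1) ✓  (E3,M2) ✓  (E3,M3) ✓  (E3,M4) ✗
Counterexamples (restrictor pairs failing the scope): 1.

1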